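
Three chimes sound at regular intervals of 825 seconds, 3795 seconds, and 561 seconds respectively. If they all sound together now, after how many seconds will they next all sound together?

322575 seconds

The first simultaneous occurrence is after LCM of the individual periods.
825 = 3 × 5^2 × 11
3795 = 3 × 5 × 11 × 23
561 = 3 × 11 × 17
LCM(825, 3795, 561) = 3 × 5^2 × 11 × 17 × 23 = 322575.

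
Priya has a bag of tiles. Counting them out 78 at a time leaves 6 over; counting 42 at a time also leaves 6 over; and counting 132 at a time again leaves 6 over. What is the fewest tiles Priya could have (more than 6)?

12018

N − 6 must be a common multiple of 78, 42, and 132.
78 = 2 × 3 × 13
42 = 2 × 3 × 7
132 = 2^2 × 3 × 11
LCM(78, 42, 132) = 2^2 × 3 × 7 × 11 × 13 = 12012.
Smallest N > 6 is LCM + 6 = 12012 + 6 = 12018.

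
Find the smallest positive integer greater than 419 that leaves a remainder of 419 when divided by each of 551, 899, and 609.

N − 419 must be a common multiple of 551, 899, and 609.
551 = 19 × 29
899 = 29 × 31
609 = 3 × 7 × 29
LCM(551, 899, 609) = 3 × 7 × 19 × 29 × 31 = 358701.
Smallest N > 419 is LCM + 419 = 358701 + 419 = 359120.

359120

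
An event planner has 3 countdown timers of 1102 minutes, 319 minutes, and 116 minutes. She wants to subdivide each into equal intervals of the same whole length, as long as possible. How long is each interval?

The interval must divide each timer length; the longest such is the gcd.
1102 = 2 × 19 × 29
319 = 11 × 29
116 = 2^2 × 29
gcd(1102, 319, 116) = 29.

29 minutes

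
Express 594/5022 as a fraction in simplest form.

11/93

594 = 2 × 3^3 × 11
5022 = 2 × 3^4 × 31
gcd(594, 5022) = 2 × 3^3 = 54.
Divide numerator and denominator by 54: 594/5022 = 11/93.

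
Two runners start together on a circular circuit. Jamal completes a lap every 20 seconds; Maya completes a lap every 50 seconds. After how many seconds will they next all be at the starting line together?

They coincide at every common multiple of the periods; the first is the LCM.
20 = 2^2 × 5
50 = 2 × 5^2
LCM(20, 50) = 2^2 × 5^2 = 100.

100 seconds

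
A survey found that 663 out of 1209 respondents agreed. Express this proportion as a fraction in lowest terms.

17/31

663 = 3 × 13 × 17
1209 = 3 × 13 × 31
gcd(663, 1209) = 3 × 13 = 39.
Divide numerator and denominator by 39: 663/1209 = 17/31.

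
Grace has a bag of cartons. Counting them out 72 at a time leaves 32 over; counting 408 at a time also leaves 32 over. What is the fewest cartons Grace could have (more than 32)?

1256

N − 32 must be a common multiple of 72 and 408.
72 = 2^3 × 3^2
408 = 2^3 × 3 × 17
LCM(72, 408) = 2^3 × 3^2 × 17 = 1224.
Smallest N > 32 is LCM + 32 = 1224 + 32 = 1256.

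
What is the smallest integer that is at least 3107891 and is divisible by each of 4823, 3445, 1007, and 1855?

The integer must be a common multiple of 4823, 3445, 1007, and 1855, so a multiple of their LCM.
4823 = 7 × 13 × 53
3445 = 5 × 13 × 53
1007 = 19 × 53
1855 = 5 × 7 × 53
LCM(4823, 3445, 1007, 1855) = 5 × 7 × 13 × 19 × 53 = 458185.
Smallest multiple of 458185 that is ≥ 3107891: ⌈3107891/458185⌉ × 458185 = 7 × 458185 = 3207295.

3207295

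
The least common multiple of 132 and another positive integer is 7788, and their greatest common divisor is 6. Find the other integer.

gcd × lcm = product of the two integers, so the other integer is (6 × 7788) / 132 = 354.

354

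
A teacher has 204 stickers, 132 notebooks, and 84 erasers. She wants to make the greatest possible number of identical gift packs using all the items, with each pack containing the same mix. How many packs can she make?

12 packs

The pack count must divide each quantity, so the greatest is gcd(204, 132, 84).
204 = 2^2 × 3 × 17
132 = 2^2 × 3 × 11
84 = 2^2 × 3 × 7
gcd(204, 132, 84) = 2^2 × 3 = 12.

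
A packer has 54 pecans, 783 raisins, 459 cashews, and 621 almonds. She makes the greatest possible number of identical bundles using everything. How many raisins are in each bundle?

Number of bundles = gcd(54, 783, 459, 621).
54 = 2 × 3^3
783 = 3^3 × 29
459 = 3^3 × 17
621 = 3^3 × 23
gcd(54, 783, 459, 621) = 3^3 = 27.
raisins per bundle = 783 / 27 = 29.

29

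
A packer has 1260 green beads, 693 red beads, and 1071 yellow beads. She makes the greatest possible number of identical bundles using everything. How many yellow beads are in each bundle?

17

Number of bundles = gcd(1260, 693, 1071).
1260 = 2^2 × 3^2 × 5 × 7
693 = 3^2 × 7 × 11
1071 = 3^2 × 7 × 17
gcd(1260, 693, 1071) = 3^2 × 7 = 63.
yellow beads per bundle = 1071 / 63 = 17.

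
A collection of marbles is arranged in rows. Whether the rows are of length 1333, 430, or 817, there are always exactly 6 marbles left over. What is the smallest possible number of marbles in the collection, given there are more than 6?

253276

N − 6 must be a common multiple of 1333, 430, and 817.
1333 = 31 × 43
430 = 2 × 5 × 43
817 = 19 × 43
LCM(1333, 430, 817) = 2 × 5 × 19 × 31 × 43 = 253270.
Smallest N > 6 is LCM + 6 = 253270 + 6 = 253276.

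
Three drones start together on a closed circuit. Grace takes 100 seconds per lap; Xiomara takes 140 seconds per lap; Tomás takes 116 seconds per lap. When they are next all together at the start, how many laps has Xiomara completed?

They are all back at their starting positions together after one LCM of the periods.
100 = 2^2 × 5^2
140 = 2^2 × 5 × 7
116 = 2^2 × 29
LCM(100, 140, 116) = 2^2 × 5^2 × 7 × 29 = 20300.
Laps for period 140: 20300 / 140 = 145.

145 laps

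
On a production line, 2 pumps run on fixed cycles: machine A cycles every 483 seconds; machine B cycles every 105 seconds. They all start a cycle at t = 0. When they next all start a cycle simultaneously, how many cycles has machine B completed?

The first common completion time is the LCM of the periods.
483 = 3 × 7 × 23
105 = 3 × 5 × 7
LCM(483, 105) = 3 × 5 × 7 × 23 = 2415.
Cycles for period 105: 2415 / 105 = 23.

23 cycles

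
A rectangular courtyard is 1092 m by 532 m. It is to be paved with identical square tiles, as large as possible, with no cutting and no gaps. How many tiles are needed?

741

Tile side = gcd(1092, 532).
1092 = 2^2 × 3 × 7 × 13
532 = 2^2 × 7 × 19
gcd(1092, 532) = 2^2 × 7 = 28.
Tiles: (1092/28) × (532/28) = 39 × 19 = 741.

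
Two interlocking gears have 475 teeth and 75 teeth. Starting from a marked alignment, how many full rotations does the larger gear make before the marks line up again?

The first common completion time is the LCM of the periods.
475 = 5^2 × 19
75 = 3 × 5^2
LCM(475, 75) = 3 × 5^2 × 19 = 1425.
Rotations for period 475: 1425 / 475 = 3.

3 rotations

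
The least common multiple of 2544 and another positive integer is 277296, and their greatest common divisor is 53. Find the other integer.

gcd × lcm = product of the two integers, so the other integer is (53 × 277296) / 2544 = 5777.

5777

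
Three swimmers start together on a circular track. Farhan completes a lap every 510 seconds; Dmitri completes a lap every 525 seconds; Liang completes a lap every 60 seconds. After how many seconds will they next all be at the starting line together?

The first simultaneous occurrence is after LCM of the individual periods.
510 = 2 × 3 × 5 × 17
525 = 3 × 5^2 × 7
60 = 2^2 × 3 × 5
LCM(510, 525, 60) = 2^2 × 3 × 5^2 × 7 × 17 = 35700.

35700 seconds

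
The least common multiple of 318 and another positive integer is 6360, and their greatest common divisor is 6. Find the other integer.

120

gcd × lcm = product of the two integers, so the other integer is (6 × 6360) / 318 = 120.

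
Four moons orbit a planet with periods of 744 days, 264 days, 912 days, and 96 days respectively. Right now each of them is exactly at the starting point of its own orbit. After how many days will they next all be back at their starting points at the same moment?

621984 days

We need the least common multiple of the intervals.
744 = 2^3 × 3 × 31
264 = 2^3 × 3 × 11
912 = 2^4 × 3 × 19
96 = 2^5 × 3
LCM(744, 264, 912, 96) = 2^5 × 3 × 11 × 19 × 31 = 621984.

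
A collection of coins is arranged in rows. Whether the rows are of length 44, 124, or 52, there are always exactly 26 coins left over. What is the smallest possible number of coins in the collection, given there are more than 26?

N − 26 must be a common multiple of 44, 124, and 52.
44 = 2^2 × 11
124 = 2^2 × 31
52 = 2^2 × 13
LCM(44, 124, 52) = 2^2 × 11 × 13 × 31 = 17732.
Smallest N > 26 is LCM + 26 = 17732 + 26 = 17758.

17758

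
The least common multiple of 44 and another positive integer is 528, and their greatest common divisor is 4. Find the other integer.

48

gcd × lcm = product of the two integers, so the other integer is (4 × 528) / 44 = 48.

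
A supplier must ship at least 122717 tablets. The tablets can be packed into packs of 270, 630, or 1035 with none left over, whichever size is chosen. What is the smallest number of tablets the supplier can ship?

130410

The number of tablets must be a common multiple of 270, 630, and 1035, so a multiple of their LCM.
270 = 2 × 3^3 × 5
630 = 2 × 3^2 × 5 × 7
1035 = 3^2 × 5 × 23
LCM(270, 630, 1035) = 2 × 3^3 × 5 × 7 × 23 = 43470.
Smallest multiple of 43470 that is ≥ 122717: ⌈122717/43470⌉ × 43470 = 3 × 43470 = 130410.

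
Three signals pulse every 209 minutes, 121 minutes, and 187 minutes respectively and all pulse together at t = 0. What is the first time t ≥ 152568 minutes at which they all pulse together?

156332 minutes

Joint pulses occur at multiples of LCM(209, 121, 187).
209 = 11 × 19
121 = 11^2
187 = 11 × 17
LCM(209, 121, 187) = 11^2 × 17 × 19 = 39083.
Smallest multiple of 39083 that is ≥ 152568: ⌈152568/39083⌉ × 39083 = 4 × 39083 = 156332.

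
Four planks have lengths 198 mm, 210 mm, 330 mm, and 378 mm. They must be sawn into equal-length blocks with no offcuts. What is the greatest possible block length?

6 mm

This is the greatest common divisor of 198, 210, 330, and 378.
198 = 2 × 3^2 × 11
210 = 2 × 3 × 5 × 7
330 = 2 × 3 × 5 × 11
378 = 2 × 3^3 × 7
gcd(198, 210, 330, 378) = 2 × 3 = 6.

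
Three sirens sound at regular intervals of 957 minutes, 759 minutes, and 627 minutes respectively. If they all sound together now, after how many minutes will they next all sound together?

The first simultaneous occurrence is after LCM of the individual periods.
957 = 3 × 11 × 29
759 = 3 × 11 × 23
627 = 3 × 11 × 19
LCM(957, 759, 627) = 3 × 11 × 19 × 23 × 29 = 418209.

418209 minutes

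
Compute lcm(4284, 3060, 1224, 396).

4284 = 2^2 × 3^2 × 7 × 17
3060 = 2^2 × 3^2 × 5 × 17
1224 = 2^3 × 3^2 × 17
396 = 2^2 × 3^2 × 11
LCM(4284, 3060, 1224, 396) = 2^3 × 3^2 × 5 × 7 × 11 × 17 = 471240.

471240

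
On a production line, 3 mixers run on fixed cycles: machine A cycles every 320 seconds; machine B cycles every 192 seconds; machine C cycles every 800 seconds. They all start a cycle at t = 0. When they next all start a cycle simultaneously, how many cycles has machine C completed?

All finish a whole number of cycles simultaneously at t = LCM of the periods.
320 = 2^6 × 5
192 = 2^6 × 3
800 = 2^5 × 5^2
LCM(320, 192, 800) = 2^6 × 3 × 5^2 = 4800.
Cycles for period 800: 4800 / 800 = 6.

6 cycles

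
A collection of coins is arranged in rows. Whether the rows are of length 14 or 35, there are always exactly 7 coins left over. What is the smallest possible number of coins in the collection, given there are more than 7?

77

N − 7 must be a common multiple of 14 and 35.
14 = 2 × 7
35 = 5 × 7
LCM(14, 35) = 2 × 5 × 7 = 70.
Smallest N > 7 is LCM + 7 = 70 + 7 = 77.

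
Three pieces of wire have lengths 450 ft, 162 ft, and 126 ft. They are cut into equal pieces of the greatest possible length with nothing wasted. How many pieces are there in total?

41

Piece length = gcd(450, 162, 126).
450 = 2 × 3^2 × 5^2
162 = 2 × 3^4
126 = 2 × 3^2 × 7
gcd(450, 162, 126) = 2 × 3^2 = 18.
Total pieces = 450/18 + 162/18 + 126/18 = 25 + 9 + 7 = 41.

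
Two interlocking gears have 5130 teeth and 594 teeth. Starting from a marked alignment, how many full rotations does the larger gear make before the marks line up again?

They are all back at their starting positions together after one LCM of the periods.
5130 = 2 × 3^3 × 5 × 19
594 = 2 × 3^3 × 11
LCM(5130, 594) = 2 × 3^3 × 5 × 11 × 19 = 56430.
Rotations for period 5130: 56430 / 5130 = 11.

11 rotations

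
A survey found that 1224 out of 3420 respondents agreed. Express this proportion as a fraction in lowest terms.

1224 = 2^3 × 3^2 × 17
3420 = 2^2 × 3^2 × 5 × 19
gcd(1224, 3420) = 2^2 × 3^2 = 36.
Divide numerator and denominator by 36: 1224/3420 = 34/95.

34/95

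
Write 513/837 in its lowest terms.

19/31

513 = 3^3 × 19
837 = 3^3 × 31
gcd(513, 837) = 3^3 = 27.
Divide numerator and denominator by 27: 513/837 = 19/31.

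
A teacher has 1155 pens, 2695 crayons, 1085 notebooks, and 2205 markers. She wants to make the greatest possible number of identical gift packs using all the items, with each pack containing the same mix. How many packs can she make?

35 packs

The pack count must divide each quantity, so the greatest is gcd(1155, 2695, 1085, 2205).
1155 = 3 × 5 × 7 × 11
2695 = 5 × 7^2 × 11
1085 = 5 × 7 × 31
2205 = 3^2 × 5 × 7^2
gcd(1155, 2695, 1085, 2205) = 5 × 7 = 35.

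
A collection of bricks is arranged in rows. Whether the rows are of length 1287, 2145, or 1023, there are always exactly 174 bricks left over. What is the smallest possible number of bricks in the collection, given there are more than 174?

N − 174 must be a common multiple of 1287, 2145, and 1023.
1287 = 3^2 × 11 × 13
2145 = 3 × 5 × 11 × 13
1023 = 3 × 11 × 31
LCM(1287, 2145, 1023) = 3^2 × 5 × 11 × 13 × 31 = 199485.
Smallest N > 174 is LCM + 174 = 199485 + 174 = 199659.

199659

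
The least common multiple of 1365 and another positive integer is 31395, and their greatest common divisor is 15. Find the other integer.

gcd × lcm = product of the two integers, so the other integer is (15 × 31395) / 1365 = 345.

345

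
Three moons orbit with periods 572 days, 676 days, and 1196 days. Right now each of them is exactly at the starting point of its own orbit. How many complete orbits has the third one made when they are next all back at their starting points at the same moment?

143 orbits

All finish a whole number of cycles simultaneously at t = LCM of the periods.
572 = 2^2 × 11 × 13
676 = 2^2 × 13^2
1196 = 2^2 × 13 × 23
LCM(572, 676, 1196) = 2^2 × 11 × 13^2 × 23 = 171028.
Orbits for period 1196: 171028 / 1196 = 143.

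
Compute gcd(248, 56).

8

248 = 2^3 × 31
56 = 2^3 × 7
gcd(248, 56) = 2^3 = 8.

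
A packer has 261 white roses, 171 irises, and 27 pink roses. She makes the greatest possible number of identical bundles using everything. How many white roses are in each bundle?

29

Number of bundles = gcd(261, 171, 27).
261 = 3^2 × 29
171 = 3^2 × 19
27 = 3^3
gcd(261, 171, 27) = 3^2 = 9.
white roses per bundle = 261 / 9 = 29.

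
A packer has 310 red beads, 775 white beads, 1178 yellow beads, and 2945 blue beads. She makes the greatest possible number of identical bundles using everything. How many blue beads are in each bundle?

95

Number of bundles = gcd(310, 775, 1178, 2945).
310 = 2 × 5 × 31
775 = 5^2 × 31
1178 = 2 × 19 × 31
2945 = 5 × 19 × 31
gcd(310, 775, 1178, 2945) = 31.
blue beads per bundle = 2945 / 31 = 95.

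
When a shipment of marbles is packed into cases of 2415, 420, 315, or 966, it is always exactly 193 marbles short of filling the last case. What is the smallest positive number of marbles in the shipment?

Being 193 short of a full case of size k means N ≡ −193 (mod k), i.e. N + 193 is a multiple of each size.
2415 = 3 × 5 × 7 × 23
420 = 2^2 × 3 × 5 × 7
315 = 3^2 × 5 × 7
966 = 2 × 3 × 7 × 23
LCM(2415, 420, 315, 966) = 2^2 × 3^2 × 5 × 7 × 23 = 28980.
Smallest positive N is 28980 − 193 = 28787.

28787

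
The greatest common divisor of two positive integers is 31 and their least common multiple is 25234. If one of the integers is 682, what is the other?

1147

For two integers, gcd × lcm = product, so the other is (31 × 25234) / 682 = 782254 / 682 = 1147.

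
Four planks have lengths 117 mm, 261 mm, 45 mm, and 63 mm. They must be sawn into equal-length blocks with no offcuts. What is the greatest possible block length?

9 mm

This is the greatest common divisor of 117, 261, 45, and 63.
117 = 3^2 × 13
261 = 3^2 × 29
45 = 3^2 × 5
63 = 3^2 × 7
gcd(117, 261, 45, 63) = 3^2 = 9.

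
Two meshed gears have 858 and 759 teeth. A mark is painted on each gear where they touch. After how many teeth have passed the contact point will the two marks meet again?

They coincide at every common multiple of the periods; the first is the LCM.
858 = 2 × 3 × 11 × 13
759 = 3 × 11 × 23
LCM(858, 759) = 2 × 3 × 11 × 13 × 23 = 19734.

19734 teeth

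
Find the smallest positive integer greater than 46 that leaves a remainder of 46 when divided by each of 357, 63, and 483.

24679

N − 46 must be a common multiple of 357, 63, and 483.
357 = 3 × 7 × 17
63 = 3^2 × 7
483 = 3 × 7 × 23
LCM(357, 63, 483) = 3^2 × 7 × 17 × 23 = 24633.
Smallest N > 46 is LCM + 46 = 24633 + 46 = 24679.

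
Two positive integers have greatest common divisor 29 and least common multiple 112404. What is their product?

For any two positive integers, gcd × lcm = product = 29 × 112404 = 3259716.

3259716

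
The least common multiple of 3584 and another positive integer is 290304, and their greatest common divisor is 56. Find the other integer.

4536

gcd × lcm = product of the two integers, so the other integer is (56 × 290304) / 3584 = 4536.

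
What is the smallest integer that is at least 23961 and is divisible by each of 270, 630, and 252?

The integer must be a common multiple of 270, 630, and 252, so a multiple of their LCM.
270 = 2 × 3^3 × 5
630 = 2 × 3^2 × 5 × 7
252 = 2^2 × 3^2 × 7
LCM(270, 630, 252) = 2^2 × 3^3 × 5 × 7 = 3780.
Smallest multiple of 3780 that is ≥ 23961: ⌈23961/3780⌉ × 3780 = 7 × 3780 = 26460.

26460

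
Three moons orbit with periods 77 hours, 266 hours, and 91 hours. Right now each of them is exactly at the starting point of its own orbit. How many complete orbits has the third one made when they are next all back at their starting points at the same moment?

418 orbits

The first common completion time is the LCM of the periods.
77 = 7 × 11
266 = 2 × 7 × 19
91 = 7 × 13
LCM(77, 266, 91) = 2 × 7 × 11 × 13 × 19 = 38038.
Orbits for period 91: 38038 / 91 = 418.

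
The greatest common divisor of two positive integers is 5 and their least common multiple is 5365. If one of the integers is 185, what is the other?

For two integers, gcd × lcm = product, so the other is (5 × 5365) / 185 = 26825 / 185 = 145.

145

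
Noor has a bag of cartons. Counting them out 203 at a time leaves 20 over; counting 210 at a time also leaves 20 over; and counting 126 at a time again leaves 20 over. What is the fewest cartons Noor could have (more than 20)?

N − 20 must be a common multiple of 203, 210, and 126.
203 = 7 × 29
210 = 2 × 3 × 5 × 7
126 = 2 × 3^2 × 7
LCM(203, 210, 126) = 2 × 3^2 × 5 × 7 × 29 = 18270.
Smallest N > 20 is LCM + 20 = 18270 + 20 = 18290.

18290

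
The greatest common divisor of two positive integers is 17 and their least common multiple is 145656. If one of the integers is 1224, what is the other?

For two integers, gcd × lcm = product, so the other is (17 × 145656) / 1224 = 2476152 / 1224 = 2023.

2023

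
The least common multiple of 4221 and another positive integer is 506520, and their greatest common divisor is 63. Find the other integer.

7560

gcd × lcm = product of the two integers, so the other integer is (63 × 506520) / 4221 = 7560.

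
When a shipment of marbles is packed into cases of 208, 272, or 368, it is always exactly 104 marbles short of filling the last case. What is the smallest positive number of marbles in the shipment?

81224

Being 104 short of a full case of size k means N ≡ −104 (mod k), i.e. N + 104 is a multiple of each size.
208 = 2^4 × 13
272 = 2^4 × 17
368 = 2^4 × 23
LCM(208, 272, 368) = 2^4 × 13 × 17 × 23 = 81328.
Smallest positive N is 81328 − 104 = 81224.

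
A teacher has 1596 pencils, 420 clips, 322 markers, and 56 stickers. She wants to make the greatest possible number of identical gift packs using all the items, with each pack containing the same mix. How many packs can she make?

14 packs

The pack count must divide each quantity, so the greatest is gcd(1596, 420, 322, 56).
1596 = 2^2 × 3 × 7 × 19
420 = 2^2 × 3 × 5 × 7
322 = 2 × 7 × 23
56 = 2^3 × 7
gcd(1596, 420, 322, 56) = 2 × 7 = 14.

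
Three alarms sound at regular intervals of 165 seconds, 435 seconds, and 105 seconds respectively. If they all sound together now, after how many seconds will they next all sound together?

The first simultaneous occurrence is after LCM of the individual periods.
165 = 3 × 5 × 11
435 = 3 × 5 × 29
105 = 3 × 5 × 7
LCM(165, 435, 105) = 3 × 5 × 7 × 11 × 29 = 33495.

33495 seconds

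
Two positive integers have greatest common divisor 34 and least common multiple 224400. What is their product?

For any two positive integers, gcd × lcm = product = 34 × 224400 = 7629600.

7629600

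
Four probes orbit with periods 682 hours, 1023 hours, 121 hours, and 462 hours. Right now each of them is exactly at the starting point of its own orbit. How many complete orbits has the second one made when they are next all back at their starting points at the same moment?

The first common completion time is the LCM of the periods.
682 = 2 × 11 × 31
1023 = 3 × 11 × 31
121 = 11^2
462 = 2 × 3 × 7 × 11
LCM(682, 1023, 121, 462) = 2 × 3 × 7 × 11^2 × 31 = 157542.
Orbits for period 1023: 157542 / 1023 = 154.

154 orbits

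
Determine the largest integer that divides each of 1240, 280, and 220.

1240 = 2^3 × 5 × 31
280 = 2^3 × 5 × 7
220 = 2^2 × 5 × 11
gcd(1240, 280, 220) = 2^2 × 5 = 20.

20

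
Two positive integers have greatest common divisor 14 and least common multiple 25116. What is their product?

For any two positive integers, gcd × lcm = product = 14 × 25116 = 351624.

351624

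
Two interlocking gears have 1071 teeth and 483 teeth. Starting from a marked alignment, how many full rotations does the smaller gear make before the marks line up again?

51 rotations

They are all back at their starting positions together after one LCM of the periods.
1071 = 3^2 × 7 × 17
483 = 3 × 7 × 23
LCM(1071, 483) = 3^2 × 7 × 17 × 23 = 24633.
Rotations for period 483: 24633 / 483 = 51.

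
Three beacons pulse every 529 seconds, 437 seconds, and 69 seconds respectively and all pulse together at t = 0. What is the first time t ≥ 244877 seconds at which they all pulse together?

Joint pulses occur at multiples of LCM(529, 437, 69).
529 = 23^2
437 = 19 × 23
69 = 3 × 23
LCM(529, 437, 69) = 3 × 19 × 23^2 = 30153.
Smallest multiple of 30153 that is ≥ 244877: ⌈244877/30153⌉ × 30153 = 9 × 30153 = 271377.

271377 seconds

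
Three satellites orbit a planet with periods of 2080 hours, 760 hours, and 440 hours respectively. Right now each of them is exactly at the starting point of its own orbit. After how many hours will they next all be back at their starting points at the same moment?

They coincide at every common multiple of the periods; the first is the LCM.
2080 = 2^5 × 5 × 13
760 = 2^3 × 5 × 19
440 = 2^3 × 5 × 11
LCM(2080, 760, 440) = 2^5 × 5 × 11 × 13 × 19 = 434720.

434720 hours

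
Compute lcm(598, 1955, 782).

50830

598 = 2 × 13 × 23
1955 = 5 × 17 × 23
782 = 2 × 17 × 23
LCM(598, 1955, 782) = 2 × 5 × 13 × 17 × 23 = 50830.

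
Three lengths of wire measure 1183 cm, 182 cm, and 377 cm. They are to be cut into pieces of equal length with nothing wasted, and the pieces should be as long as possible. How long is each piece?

13 cm

The greatest length dividing all of 1183, 182, and 377 is their gcd.
1183 = 7 × 13^2
182 = 2 × 7 × 13
377 = 13 × 29
gcd(1183, 182, 377) = 13.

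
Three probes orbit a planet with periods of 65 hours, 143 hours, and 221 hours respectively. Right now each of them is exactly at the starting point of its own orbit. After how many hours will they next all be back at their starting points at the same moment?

The first simultaneous occurrence is after LCM of the individual periods.
65 = 5 × 13
143 = 11 × 13
221 = 13 × 17
LCM(65, 143, 221) = 5 × 11 × 13 × 17 = 12155.

12155 hours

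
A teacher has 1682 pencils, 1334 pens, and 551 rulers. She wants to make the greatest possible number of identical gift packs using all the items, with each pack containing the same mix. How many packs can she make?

The pack count must divide each quantity, so the greatest is gcd(1682, 1334, 551).
1682 = 2 × 29^2
1334 = 2 × 23 × 29
551 = 19 × 29
gcd(1682, 1334, 551) = 29.

29 packs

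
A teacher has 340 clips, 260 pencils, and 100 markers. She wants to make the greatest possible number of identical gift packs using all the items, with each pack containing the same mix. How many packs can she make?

20 packs

The pack count must divide each quantity, so the greatest is gcd(340, 260, 100).
340 = 2^2 × 5 × 17
260 = 2^2 × 5 × 13
100 = 2^2 × 5^2
gcd(340, 260, 100) = 2^2 × 5 = 20.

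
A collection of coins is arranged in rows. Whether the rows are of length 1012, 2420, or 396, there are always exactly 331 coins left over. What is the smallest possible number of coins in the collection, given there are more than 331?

501271

N − 331 must be a common multiple of 1012, 2420, and 396.
1012 = 2^2 × 11 × 23
2420 = 2^2 × 5 × 11^2
396 = 2^2 × 3^2 × 11
LCM(1012, 2420, 396) = 2^2 × 3^2 × 5 × 11^2 × 23 = 500940.
Smallest N > 331 is LCM + 331 = 500940 + 331 = 501271.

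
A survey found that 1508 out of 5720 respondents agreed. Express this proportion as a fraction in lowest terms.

29/110

1508 = 2^2 × 13 × 29
5720 = 2^3 × 5 × 11 × 13
gcd(1508, 5720) = 2^2 × 13 = 52.
Divide numerator and denominator by 52: 1508/5720 = 29/110.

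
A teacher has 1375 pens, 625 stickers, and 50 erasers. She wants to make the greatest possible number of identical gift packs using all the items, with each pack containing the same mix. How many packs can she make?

25 packs

The pack count must divide each quantity, so the greatest is gcd(1375, 625, 50).
1375 = 5^3 × 11
625 = 5^4
50 = 2 × 5^2
gcd(1375, 625, 50) = 5^2 = 25.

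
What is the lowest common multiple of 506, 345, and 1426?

235290

506 = 2 × 11 × 23
345 = 3 × 5 × 23
1426 = 2 × 23 × 31
LCM(506, 345, 1426) = 2 × 3 × 5 × 11 × 23 × 31 = 235290.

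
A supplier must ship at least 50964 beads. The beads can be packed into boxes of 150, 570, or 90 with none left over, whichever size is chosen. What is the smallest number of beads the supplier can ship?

The number of beads must be a common multiple of 150, 570, and 90, so a multiple of their LCM.
150 = 2 × 3 × 5^2
570 = 2 × 3 × 5 × 19
90 = 2 × 3^2 × 5
LCM(150, 570, 90) = 2 × 3^2 × 5^2 × 19 = 8550.
Smallest multiple of 8550 that is ≥ 50964: ⌈50964/8550⌉ × 8550 = 6 × 8550 = 51300.

51300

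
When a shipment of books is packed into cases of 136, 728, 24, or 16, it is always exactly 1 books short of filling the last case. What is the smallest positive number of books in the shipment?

Being 1 short of a full case of size k means N ≡ −1 (mod k), i.e. N + 1 is a multiple of each size.
136 = 2^3 × 17
728 = 2^3 × 7 × 13
24 = 2^3 × 3
16 = 2^4
LCM(136, 728, 24, 16) = 2^4 × 3 × 7 × 13 × 17 = 74256.
Smallest positive N is 74256 − 1 = 74255.

74255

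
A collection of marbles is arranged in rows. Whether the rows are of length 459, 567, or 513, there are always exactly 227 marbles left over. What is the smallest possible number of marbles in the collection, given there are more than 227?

N − 227 must be a common multiple of 459, 567, and 513.
459 = 3^3 × 17
567 = 3^4 × 7
513 = 3^3 × 19
LCM(459, 567, 513) = 3^4 × 7 × 17 × 19 = 183141.
Smallest N > 227 is LCM + 227 = 183141 + 227 = 183368.

183368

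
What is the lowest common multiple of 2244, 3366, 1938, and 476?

895356

2244 = 2^2 × 3 × 11 × 17
3366 = 2 × 3^2 × 11 × 17
1938 = 2 × 3 × 17 × 19
476 = 2^2 × 7 × 17
LCM(2244, 3366, 1938, 476) = 2^2 × 3^2 × 7 × 11 × 17 × 19 = 895356.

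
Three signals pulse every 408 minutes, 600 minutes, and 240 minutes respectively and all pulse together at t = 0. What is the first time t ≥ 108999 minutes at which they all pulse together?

Joint pulses occur at multiples of LCM(408, 600, 240).
408 = 2^3 × 3 × 17
600 = 2^3 × 3 × 5^2
240 = 2^4 × 3 × 5
LCM(408, 600, 240) = 2^4 × 3 × 5^2 × 17 = 20400.
Smallest multiple of 20400 that is ≥ 108999: ⌈108999/20400⌉ × 20400 = 6 × 20400 = 122400.

122400 minutes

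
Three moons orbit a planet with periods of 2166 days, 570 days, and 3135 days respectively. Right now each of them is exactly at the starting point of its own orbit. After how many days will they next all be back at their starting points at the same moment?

We need the least common multiple of the intervals.
2166 = 2 × 3 × 19^2
570 = 2 × 3 × 5 × 19
3135 = 3 × 5 × 11 × 19
LCM(2166, 570, 3135) = 2 × 3 × 5 × 11 × 19^2 = 119130.

119130 days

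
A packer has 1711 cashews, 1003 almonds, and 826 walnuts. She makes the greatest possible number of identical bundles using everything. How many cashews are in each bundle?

29

Number of bundles = gcd(1711, 1003, 826).
1711 = 29 × 59
1003 = 17 × 59
826 = 2 × 7 × 59
gcd(1711, 1003, 826) = 59.
cashews per bundle = 1711 / 59 = 29.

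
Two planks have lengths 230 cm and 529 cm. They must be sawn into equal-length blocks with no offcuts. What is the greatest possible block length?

23 cm

By the Euclidean algorithm:
529 = 2 × 230 + 69
230 = 3 × 69 + 23
69 = 3 × 23 + 0
gcd(230, 529) = 23.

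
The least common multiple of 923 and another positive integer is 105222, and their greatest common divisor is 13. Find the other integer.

1482

gcd × lcm = product of the two integers, so the other integer is (13 × 105222) / 923 = 1482.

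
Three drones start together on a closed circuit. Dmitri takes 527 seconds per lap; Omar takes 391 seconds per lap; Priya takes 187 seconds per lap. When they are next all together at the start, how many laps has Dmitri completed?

253 laps

All finish a whole number of cycles simultaneously at t = LCM of the periods.
527 = 17 × 31
391 = 17 × 23
187 = 11 × 17
LCM(527, 391, 187) = 11 × 17 × 23 × 31 = 133331.
Laps for period 527: 133331 / 527 = 253.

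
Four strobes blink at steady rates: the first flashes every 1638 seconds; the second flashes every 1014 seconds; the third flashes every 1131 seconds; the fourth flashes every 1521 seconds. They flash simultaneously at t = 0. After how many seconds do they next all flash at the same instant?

617526 seconds

We need the least common multiple of the intervals.
1638 = 2 × 3^2 × 7 × 13
1014 = 2 × 3 × 13^2
1131 = 3 × 13 × 29
1521 = 3^2 × 13^2
LCM(1638, 1014, 1131, 1521) = 2 × 3^2 × 7 × 13^2 × 29 = 617526.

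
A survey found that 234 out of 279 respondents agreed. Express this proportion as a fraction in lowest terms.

234 = 2 × 3^2 × 13
279 = 3^2 × 31
gcd(234, 279) = 3^2 = 9.
Divide numerator and denominator by 9: 234/279 = 26/31.

26/31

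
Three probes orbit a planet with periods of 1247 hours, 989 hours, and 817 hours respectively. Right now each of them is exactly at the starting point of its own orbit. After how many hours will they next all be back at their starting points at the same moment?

They coincide at every common multiple of the periods; the first is the LCM.
1247 = 29 × 43
989 = 23 × 43
817 = 19 × 43
LCM(1247, 989, 817) = 19 × 23 × 29 × 43 = 544939.

544939 hours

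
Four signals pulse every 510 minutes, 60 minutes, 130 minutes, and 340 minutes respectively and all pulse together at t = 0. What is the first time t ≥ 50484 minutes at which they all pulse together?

Joint pulses occur at multiples of LCM(510, 60, 130, 340).
510 = 2 × 3 × 5 × 17
60 = 2^2 × 3 × 5
130 = 2 × 5 × 13
340 = 2^2 × 5 × 17
LCM(510, 60, 130, 340) = 2^2 × 3 × 5 × 13 × 17 = 13260.
Smallest multiple of 13260 that is ≥ 50484: ⌈50484/13260⌉ × 13260 = 4 × 13260 = 53040.

53040 minutes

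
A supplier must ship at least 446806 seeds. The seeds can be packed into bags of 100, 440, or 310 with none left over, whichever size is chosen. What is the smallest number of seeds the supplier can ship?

The number of seeds must be a common multiple of 100, 440, and 310, so a multiple of their LCM.
100 = 2^2 × 5^2
440 = 2^3 × 5 × 11
310 = 2 × 5 × 31
LCM(100, 440, 310) = 2^3 × 5^2 × 11 × 31 = 68200.
Smallest multiple of 68200 that is ≥ 446806: ⌈446806/68200⌉ × 68200 = 7 × 68200 = 477400.

477400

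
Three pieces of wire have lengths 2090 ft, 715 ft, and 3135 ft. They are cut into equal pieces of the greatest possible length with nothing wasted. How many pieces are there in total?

108

Piece length = gcd(2090, 715, 3135).
2090 = 2 × 5 × 11 × 19
715 = 5 × 11 × 13
3135 = 3 × 5 × 11 × 19
gcd(2090, 715, 3135) = 5 × 11 = 55.
Total pieces = 2090/55 + 715/55 + 3135/55 = 38 + 13 + 57 = 108.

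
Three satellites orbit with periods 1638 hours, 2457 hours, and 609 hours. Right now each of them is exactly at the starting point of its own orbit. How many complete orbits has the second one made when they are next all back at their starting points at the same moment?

58 orbits

All finish a whole number of cycles simultaneously at t = LCM of the periods.
1638 = 2 × 3^2 × 7 × 13
2457 = 3^3 × 7 × 13
609 = 3 × 7 × 29
LCM(1638, 2457, 609) = 2 × 3^3 × 7 × 13 × 29 = 142506.
Orbits for period 2457: 142506 / 2457 = 58.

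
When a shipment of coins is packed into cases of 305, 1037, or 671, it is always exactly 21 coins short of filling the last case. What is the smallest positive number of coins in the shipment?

Being 21 short of a full case of size k means N ≡ −21 (mod k), i.e. N + 21 is a multiple of each size.
305 = 5 × 61
1037 = 17 × 61
671 = 11 × 61
LCM(305, 1037, 671) = 5 × 11 × 17 × 61 = 57035.
Smallest positive N is 57035 − 21 = 57014.

57014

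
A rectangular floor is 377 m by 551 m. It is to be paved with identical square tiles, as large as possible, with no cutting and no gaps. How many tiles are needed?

Tile side = gcd(377, 551).
377 = 13 × 29
551 = 19 × 29
gcd(377, 551) = 29.
Tiles: (377/29) × (551/29) = 13 × 19 = 247.

247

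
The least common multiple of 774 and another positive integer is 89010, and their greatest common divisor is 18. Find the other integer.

gcd × lcm = product of the two integers, so the other integer is (18 × 89010) / 774 = 2070.

2070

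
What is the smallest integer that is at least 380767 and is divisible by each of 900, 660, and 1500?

The integer must be a common multiple of 900, 660, and 1500, so a multiple of their LCM.
900 = 2^2 × 3^2 × 5^2
660 = 2^2 × 3 × 5 × 11
1500 = 2^2 × 3 × 5^3
LCM(900, 660, 1500) = 2^2 × 3^2 × 5^3 × 11 = 49500.
Smallest multiple of 49500 that is ≥ 380767: ⌈380767/49500⌉ × 49500 = 8 × 49500 = 396000.

396000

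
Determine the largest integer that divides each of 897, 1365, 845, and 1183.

897 = 3 × 13 × 23
1365 = 3 × 5 × 7 × 13
845 = 5 × 13^2
1183 = 7 × 13^2
gcd(897, 1365, 845, 1183) = 13.

13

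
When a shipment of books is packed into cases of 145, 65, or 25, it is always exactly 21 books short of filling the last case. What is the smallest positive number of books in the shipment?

Being 21 short of a full case of size k means N ≡ −21 (mod k), i.e. N + 21 is a multiple of each size.
145 = 5 × 29
65 = 5 × 13
25 = 5^2
LCM(145, 65, 25) = 5^2 × 13 × 29 = 9425.
Smallest positive N is 9425 − 21 = 9404.

9404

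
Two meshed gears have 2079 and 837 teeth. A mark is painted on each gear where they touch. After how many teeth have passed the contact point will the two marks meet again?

64449 teeth

They coincide at every common multiple of the periods; the first is the LCM.
2079 = 3^3 × 7 × 11
837 = 3^3 × 31
LCM(2079, 837) = 3^3 × 7 × 11 × 31 = 64449.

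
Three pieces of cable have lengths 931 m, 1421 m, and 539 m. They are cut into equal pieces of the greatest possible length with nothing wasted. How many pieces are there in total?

59

Piece length = gcd(931, 1421, 539).
931 = 7^2 × 19
1421 = 7^2 × 29
539 = 7^2 × 11
gcd(931, 1421, 539) = 7^2 = 49.
Total pieces = 931/49 + 1421/49 + 539/49 = 19 + 29 + 11 = 59.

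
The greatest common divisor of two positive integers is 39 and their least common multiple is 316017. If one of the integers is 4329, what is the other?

2847

For two integers, gcd × lcm = product, so the other is (39 × 316017) / 4329 = 12324663 / 4329 = 2847.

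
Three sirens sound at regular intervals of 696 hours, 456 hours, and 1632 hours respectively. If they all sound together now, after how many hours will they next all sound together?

The first simultaneous occurrence is after LCM of the individual periods.
696 = 2^3 × 3 × 29
456 = 2^3 × 3 × 19
1632 = 2^5 × 3 × 17
LCM(696, 456, 1632) = 2^5 × 3 × 17 × 19 × 29 = 899232.

899232 hours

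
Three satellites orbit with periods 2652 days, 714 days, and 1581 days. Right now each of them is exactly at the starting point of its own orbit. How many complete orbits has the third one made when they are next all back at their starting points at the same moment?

364 orbits

All finish a whole number of cycles simultaneously at t = LCM of the periods.
2652 = 2^2 × 3 × 13 × 17
714 = 2 × 3 × 7 × 17
1581 = 3 × 17 × 31
LCM(2652, 714, 1581) = 2^2 × 3 × 7 × 13 × 17 × 31 = 575484.
Orbits for period 1581: 575484 / 1581 = 364.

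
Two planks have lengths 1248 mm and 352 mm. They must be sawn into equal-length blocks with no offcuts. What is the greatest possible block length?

By the Euclidean algorithm:
1248 = 3 × 352 + 192
352 = 1 × 192 + 160
192 = 1 × 160 + 32
160 = 5 × 32 + 0
gcd(1248, 352) = 32.

32 mm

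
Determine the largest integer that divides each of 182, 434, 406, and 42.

14

182 = 2 × 7 × 13
434 = 2 × 7 × 31
406 = 2 × 7 × 29
42 = 2 × 3 × 7
gcd(182, 434, 406, 42) = 2 × 7 = 14.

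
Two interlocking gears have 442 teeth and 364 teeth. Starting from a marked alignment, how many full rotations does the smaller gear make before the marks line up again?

They are all back at their starting positions together after one LCM of the periods.
442 = 2 × 13 × 17
364 = 2^2 × 7 × 13
LCM(442, 364) = 2^2 × 7 × 13 × 17 = 6188.
Rotations for period 364: 6188 / 364 = 17.

17 rotations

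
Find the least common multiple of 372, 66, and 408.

139128

372 = 2^2 × 3 × 31
66 = 2 × 3 × 11
408 = 2^3 × 3 × 17
LCM(372, 66, 408) = 2^3 × 3 × 11 × 17 × 31 = 139128.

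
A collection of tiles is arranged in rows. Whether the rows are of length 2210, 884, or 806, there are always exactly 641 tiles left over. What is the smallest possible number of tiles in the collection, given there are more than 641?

137661

N − 641 must be a common multiple of 2210, 884, and 806.
2210 = 2 × 5 × 13 × 17
884 = 2^2 × 13 × 17
806 = 2 × 13 × 31
LCM(2210, 884, 806) = 2^2 × 5 × 13 × 17 × 31 = 137020.
Smallest N > 641 is LCM + 641 = 137020 + 641 = 137661.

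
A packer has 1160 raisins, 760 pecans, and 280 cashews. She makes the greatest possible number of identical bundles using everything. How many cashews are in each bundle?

7

Number of bundles = gcd(1160, 760, 280).
1160 = 2^3 × 5 × 29
760 = 2^3 × 5 × 19
280 = 2^3 × 5 × 7
gcd(1160, 760, 280) = 2^3 × 5 = 40.
cashews per bundle = 280 / 40 = 7.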